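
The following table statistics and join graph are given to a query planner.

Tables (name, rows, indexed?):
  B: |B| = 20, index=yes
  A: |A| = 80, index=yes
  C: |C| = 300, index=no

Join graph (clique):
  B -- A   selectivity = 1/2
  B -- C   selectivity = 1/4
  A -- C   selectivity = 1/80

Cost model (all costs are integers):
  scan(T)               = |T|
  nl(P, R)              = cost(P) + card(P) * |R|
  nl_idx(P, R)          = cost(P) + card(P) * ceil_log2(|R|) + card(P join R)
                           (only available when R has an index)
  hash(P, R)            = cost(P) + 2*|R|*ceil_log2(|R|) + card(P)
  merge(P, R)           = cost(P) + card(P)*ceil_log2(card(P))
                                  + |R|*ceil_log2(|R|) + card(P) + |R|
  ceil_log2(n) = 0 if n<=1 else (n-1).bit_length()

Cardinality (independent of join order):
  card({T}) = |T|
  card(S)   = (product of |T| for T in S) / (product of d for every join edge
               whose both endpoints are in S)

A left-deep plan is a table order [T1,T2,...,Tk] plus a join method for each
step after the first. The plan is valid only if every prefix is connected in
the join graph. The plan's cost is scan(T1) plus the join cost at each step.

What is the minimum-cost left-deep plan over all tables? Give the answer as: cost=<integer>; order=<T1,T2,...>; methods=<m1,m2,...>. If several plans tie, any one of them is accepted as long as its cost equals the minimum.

cost=2220; order=C,A,B; methods=hash,hash

Selinger DP (subsets sized 1..n):
  {B}: scan cost=20, card=20
  {A}: scan cost=80, card=80
  {C}: scan cost=300, card=300
  {AB}: card=800; try (B,hash)→360, (A,merge)→780, (B,merge)→840, (A,nl_idx)→960, (A,hash)→1160, (B,nl_idx)→1280 …(+2); best=360 via (B,hash)
  {BC}: card=1500; try (B,hash)→800, (C,merge)→3140, (B,nl_idx)→3300, (B,merge)→3420, (C,hash)→5440, (C,nl)→6020 …(+1); best=800 via (B,hash)
  {AC}: card=300; try (A,hash)→1720, (A,nl_idx)→2700, (C,merge)→3720, (A,merge)→3940, (C,hash)→5560, (C,nl)→24080 …(+1); best=1720 via (A,hash)
  {ABC}: card=750; try (B,hash)→2220, (A,hash)→3420, (B,nl_idx)→3970, (B,merge)→4840, (C,hash)→6560, (B,nl)→7720 …(+5); best=2220 via (B,hash)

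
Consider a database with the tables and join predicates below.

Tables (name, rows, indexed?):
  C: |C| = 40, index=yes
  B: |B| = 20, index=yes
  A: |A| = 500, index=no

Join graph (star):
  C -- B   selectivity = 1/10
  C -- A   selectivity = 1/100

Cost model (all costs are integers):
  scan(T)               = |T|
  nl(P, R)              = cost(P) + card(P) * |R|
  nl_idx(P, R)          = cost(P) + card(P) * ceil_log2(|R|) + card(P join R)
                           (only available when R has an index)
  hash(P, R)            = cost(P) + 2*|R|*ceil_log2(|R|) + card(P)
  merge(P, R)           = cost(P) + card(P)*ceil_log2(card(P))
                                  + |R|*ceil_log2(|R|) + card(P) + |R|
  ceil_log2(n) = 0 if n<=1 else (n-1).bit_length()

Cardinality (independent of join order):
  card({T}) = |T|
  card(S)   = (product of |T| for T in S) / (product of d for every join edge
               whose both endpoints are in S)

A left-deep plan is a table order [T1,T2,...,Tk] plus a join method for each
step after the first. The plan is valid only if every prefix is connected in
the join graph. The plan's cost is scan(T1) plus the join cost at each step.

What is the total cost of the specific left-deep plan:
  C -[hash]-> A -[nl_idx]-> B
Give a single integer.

step 1: scan C: cost=40, card=40
step 2: join A via hash
    card(P join A) = 40*500/(100) = 200
    cost = 40 + 2*500*9 + 40 = 9080
step 3: join B via nl_idx
    card(P join B) = 200*20/(10) = 400
    cost = 9080 + 200*5 + 400 = 10480

10480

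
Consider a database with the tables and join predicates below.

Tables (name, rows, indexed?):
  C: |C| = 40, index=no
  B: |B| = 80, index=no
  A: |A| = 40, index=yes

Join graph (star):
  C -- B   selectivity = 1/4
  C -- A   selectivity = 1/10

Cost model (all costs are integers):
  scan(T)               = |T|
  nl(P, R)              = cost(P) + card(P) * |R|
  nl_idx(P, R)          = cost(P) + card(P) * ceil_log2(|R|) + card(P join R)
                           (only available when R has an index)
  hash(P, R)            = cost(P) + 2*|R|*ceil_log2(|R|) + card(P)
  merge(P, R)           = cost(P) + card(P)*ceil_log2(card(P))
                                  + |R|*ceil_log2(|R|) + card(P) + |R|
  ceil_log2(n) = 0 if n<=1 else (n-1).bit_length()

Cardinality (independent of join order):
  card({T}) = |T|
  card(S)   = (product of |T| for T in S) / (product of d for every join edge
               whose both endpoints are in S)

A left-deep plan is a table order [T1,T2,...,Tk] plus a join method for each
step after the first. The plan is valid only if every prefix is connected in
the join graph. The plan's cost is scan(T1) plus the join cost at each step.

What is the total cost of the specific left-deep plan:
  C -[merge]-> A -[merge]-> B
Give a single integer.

step 1: scan C: cost=40, card=40
step 2: join A via merge
    card(P join A) = 40*40/(10) = 160
    cost = 40 + 40*6 + 40*6 + 40 + 40 = 600
step 3: join B via merge
    card(P join B) = 160*80/(4) = 3200
    cost = 600 + 160*8 + 80*7 + 160 + 80 = 2680

2680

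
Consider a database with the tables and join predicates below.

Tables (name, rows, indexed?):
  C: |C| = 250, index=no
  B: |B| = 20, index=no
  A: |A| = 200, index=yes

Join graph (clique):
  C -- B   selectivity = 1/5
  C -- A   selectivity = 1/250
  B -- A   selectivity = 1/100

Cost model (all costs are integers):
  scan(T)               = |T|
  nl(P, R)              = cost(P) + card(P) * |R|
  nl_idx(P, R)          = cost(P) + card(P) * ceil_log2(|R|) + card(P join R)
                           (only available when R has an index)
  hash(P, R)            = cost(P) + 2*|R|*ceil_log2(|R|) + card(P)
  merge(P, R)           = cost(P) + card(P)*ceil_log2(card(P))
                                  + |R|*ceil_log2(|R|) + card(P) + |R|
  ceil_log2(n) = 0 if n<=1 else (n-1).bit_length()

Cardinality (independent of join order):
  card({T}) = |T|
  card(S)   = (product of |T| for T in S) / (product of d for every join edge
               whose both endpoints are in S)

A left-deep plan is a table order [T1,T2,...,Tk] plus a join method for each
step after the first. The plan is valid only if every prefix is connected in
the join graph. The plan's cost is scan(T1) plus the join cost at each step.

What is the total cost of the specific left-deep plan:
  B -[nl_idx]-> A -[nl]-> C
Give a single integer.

step 1: scan B: cost=20, card=20
step 2: join A via nl_idx
    card(P join A) = 20*200/(100) = 40
    cost = 20 + 20*8 + 40 = 220
step 3: join C via nl
    card(P join C) = 40*250/(5*250) = 8
    cost = 220 + 40*250 = 10220

10220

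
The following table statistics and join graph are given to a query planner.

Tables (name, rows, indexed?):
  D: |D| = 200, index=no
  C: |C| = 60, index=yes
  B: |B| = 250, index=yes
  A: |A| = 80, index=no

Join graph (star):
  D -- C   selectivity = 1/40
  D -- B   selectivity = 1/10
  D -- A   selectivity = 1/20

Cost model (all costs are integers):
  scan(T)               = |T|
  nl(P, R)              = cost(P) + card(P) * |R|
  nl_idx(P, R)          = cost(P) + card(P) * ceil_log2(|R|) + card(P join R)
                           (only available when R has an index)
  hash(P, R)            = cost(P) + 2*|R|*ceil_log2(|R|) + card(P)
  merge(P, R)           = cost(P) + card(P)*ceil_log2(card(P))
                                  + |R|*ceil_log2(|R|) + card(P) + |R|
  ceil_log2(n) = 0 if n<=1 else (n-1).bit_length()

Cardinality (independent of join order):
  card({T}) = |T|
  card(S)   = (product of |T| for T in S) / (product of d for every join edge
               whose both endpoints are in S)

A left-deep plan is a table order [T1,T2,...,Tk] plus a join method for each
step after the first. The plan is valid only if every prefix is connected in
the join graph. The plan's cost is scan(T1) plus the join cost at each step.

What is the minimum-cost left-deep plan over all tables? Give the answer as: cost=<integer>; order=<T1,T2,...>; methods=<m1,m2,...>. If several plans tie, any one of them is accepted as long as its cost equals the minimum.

cost=7740; order=D,C,A,B; methods=hash,hash,hash

Selinger DP (subsets sized 1..n):
  {D}: scan cost=200, card=200
  {C}: scan cost=60, card=60
  {B}: scan cost=250, card=250
  {A}: scan cost=80, card=80
  {CD}: card=300; try (C,hash)→1120, (C,nl_idx)→1700, (D,merge)→2280, (C,merge)→2420, (D,hash)→3320, (D,nl)→12060 …(+1); best=1120 via (C,hash)
  {BD}: card=5000; try (D,hash)→3700, (B,merge)→4250, (D,merge)→4300, (B,hash)→4400, (B,nl_idx)→6800, (B,nl)→50200 …(+1); best=3700 via (D,hash)
  {AD}: card=800; try (A,hash)→1520, (D,merge)→2520, (A,merge)→2640, (D,hash)→3360, (D,nl)→16080, (A,nl)→16200; best=1520 via (A,hash)
  {BCD}: card=7500; try (B,hash)→5420, (B,merge)→6370, (C,hash)→9420, (B,nl_idx)→11020, (C,nl_idx)→41200, (C,merge)→74120 …(+2); best=5420 via (B,hash)
  {ACD}: card=1200; try (A,hash)→2540, (C,hash)→3040, (A,merge)→4760, (C,nl_idx)→7520, (C,merge)→10740, (A,nl)→25120 …(+1); best=2540 via (A,hash)
  {ABD}: card=20000; try (B,hash)→6320, (A,hash)→9820, (B,merge)→12570, (B,nl_idx)→27920, (A,merge)→74340, (B,nl)→201520 …(+1); best=6320 via (B,hash)
  {ABCD}: card=30000; try (B,hash)→7740, (A,hash)→14040, (B,merge)→19190, (C,hash)→27040, (B,nl_idx)→42140, (A,merge)→111060 …(+5); best=7740 via (B,hash)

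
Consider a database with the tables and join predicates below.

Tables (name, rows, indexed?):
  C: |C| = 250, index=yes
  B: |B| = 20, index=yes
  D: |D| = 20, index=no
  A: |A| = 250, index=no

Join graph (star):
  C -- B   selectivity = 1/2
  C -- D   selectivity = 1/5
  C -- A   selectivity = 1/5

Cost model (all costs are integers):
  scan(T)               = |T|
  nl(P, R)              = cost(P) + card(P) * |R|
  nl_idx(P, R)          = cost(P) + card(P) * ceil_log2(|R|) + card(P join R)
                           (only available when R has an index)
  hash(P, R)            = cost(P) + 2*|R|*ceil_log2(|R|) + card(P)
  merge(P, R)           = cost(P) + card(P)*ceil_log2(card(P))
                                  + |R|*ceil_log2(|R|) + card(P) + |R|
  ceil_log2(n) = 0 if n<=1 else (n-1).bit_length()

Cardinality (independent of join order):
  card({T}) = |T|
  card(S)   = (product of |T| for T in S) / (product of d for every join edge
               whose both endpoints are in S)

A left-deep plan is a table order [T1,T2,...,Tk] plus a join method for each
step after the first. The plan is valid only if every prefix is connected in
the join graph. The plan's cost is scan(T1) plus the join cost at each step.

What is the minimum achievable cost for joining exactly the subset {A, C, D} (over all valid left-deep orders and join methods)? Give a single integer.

Selinger DP over subsets of {A,C,D}:
  {C}: scan cost=250, card=250
  {D}: scan cost=20, card=20
  {A}: scan cost=250, card=250
  {CD}: card=1000; try (D,hash)→700, (C,nl_idx)→1180, (C,merge)→2390, (D,merge)→2620, (C,hash)→4040, (C,nl)→5020 …(+1); best=700 via (D,hash)
  {AC}: card=12500; try (C,hash)→4500, (A,hash)→4500, (C,merge)→4750, (A,merge)→4750, (C,nl_idx)→14750, (C,nl)→62750 …(+1); best=4500 via (C,hash)
  {ACD}: card=50000; try (A,hash)→5700, (A,merge)→13950, (D,hash)→17200, (D,merge)→192120, (A,nl)→250700, (D,nl)→254500; best=5700 via (A,hash)

5700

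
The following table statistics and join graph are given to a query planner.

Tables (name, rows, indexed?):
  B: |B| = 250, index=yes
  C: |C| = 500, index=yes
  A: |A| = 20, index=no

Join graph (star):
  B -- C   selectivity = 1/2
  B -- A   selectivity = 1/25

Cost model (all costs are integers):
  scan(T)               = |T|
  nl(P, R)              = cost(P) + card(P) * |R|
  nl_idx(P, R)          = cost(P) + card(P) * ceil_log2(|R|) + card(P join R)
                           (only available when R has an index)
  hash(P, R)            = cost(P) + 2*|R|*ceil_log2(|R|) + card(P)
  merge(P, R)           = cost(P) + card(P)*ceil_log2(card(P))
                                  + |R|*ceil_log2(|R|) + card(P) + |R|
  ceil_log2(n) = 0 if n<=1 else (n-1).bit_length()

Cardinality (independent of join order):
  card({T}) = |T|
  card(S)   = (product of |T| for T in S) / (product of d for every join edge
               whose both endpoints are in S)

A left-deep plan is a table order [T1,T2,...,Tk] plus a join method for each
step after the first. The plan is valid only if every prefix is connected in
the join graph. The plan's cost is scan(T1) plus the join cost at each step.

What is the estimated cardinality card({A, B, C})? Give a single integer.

50000

Tables in S: A(20), B(250), C(500)
Edges inside S: B-C(d=2), B-A(d=25)
numerator = 20 * 250 * 500 = 2500000
denominator = 2 * 25 = 50
card(S) = 2500000 / 50 = 50000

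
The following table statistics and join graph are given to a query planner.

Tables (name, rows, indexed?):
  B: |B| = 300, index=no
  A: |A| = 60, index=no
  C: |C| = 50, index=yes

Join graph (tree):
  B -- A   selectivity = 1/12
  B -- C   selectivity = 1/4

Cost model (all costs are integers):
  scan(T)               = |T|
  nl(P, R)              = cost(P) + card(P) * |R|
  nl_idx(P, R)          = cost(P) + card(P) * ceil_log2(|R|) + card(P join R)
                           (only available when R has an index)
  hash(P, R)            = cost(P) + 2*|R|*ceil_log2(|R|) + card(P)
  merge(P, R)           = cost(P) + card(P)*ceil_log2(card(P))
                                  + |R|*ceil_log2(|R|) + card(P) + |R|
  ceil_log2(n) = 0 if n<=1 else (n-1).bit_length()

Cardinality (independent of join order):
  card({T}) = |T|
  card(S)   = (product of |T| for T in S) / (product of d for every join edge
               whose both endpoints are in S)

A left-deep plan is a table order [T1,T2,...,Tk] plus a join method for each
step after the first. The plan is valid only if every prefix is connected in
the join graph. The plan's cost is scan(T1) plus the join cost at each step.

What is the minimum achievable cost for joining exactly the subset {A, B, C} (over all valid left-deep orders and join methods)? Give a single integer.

3420

Selinger DP over subsets of {A,B,C}:
  {B}: scan cost=300, card=300
  {A}: scan cost=60, card=60
  {C}: scan cost=50, card=50
  {AB}: card=1500; try (A,hash)→1320, (B,merge)→3480, (A,merge)→3720, (B,hash)→5520, (B,nl)→18060, (A,nl)→18300; best=1320 via (A,hash)
  {BC}: card=3750; try (C,hash)→1200, (B,merge)→3400, (C,merge)→3650, (B,hash)→5500, (C,nl_idx)→5850, (B,nl)→15050 …(+1); best=1200 via (C,hash)
  {ABC}: card=18750; try (C,hash)→3420, (A,hash)→5670, (C,merge)→19670, (C,nl_idx)→29070, (A,merge)→50370, (C,nl)→76320 …(+1); best=3420 via (C,hash)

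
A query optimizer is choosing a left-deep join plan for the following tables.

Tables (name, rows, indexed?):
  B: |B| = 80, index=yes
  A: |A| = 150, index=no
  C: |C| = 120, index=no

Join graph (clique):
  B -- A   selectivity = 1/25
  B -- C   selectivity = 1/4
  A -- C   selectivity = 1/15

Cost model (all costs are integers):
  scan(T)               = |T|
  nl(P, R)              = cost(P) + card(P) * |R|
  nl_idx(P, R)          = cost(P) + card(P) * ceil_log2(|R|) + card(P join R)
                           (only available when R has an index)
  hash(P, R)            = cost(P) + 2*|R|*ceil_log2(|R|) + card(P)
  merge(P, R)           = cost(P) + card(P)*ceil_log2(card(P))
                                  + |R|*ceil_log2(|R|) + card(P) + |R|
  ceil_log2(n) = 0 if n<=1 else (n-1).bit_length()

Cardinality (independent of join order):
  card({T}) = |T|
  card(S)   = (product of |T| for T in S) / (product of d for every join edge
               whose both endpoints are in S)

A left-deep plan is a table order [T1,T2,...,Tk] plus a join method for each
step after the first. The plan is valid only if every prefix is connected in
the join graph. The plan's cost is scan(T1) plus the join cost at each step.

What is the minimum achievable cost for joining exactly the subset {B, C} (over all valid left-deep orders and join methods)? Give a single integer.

Selinger DP over subsets of {B,C}:
  {B}: scan cost=80, card=80
  {C}: scan cost=120, card=120
  {BC}: card=2400; try (B,hash)→1360, (C,merge)→1680, (B,merge)→1720, (C,hash)→1840, (B,nl_idx)→3360, (C,nl)→9680 …(+1); best=1360 via (B,hash)

1360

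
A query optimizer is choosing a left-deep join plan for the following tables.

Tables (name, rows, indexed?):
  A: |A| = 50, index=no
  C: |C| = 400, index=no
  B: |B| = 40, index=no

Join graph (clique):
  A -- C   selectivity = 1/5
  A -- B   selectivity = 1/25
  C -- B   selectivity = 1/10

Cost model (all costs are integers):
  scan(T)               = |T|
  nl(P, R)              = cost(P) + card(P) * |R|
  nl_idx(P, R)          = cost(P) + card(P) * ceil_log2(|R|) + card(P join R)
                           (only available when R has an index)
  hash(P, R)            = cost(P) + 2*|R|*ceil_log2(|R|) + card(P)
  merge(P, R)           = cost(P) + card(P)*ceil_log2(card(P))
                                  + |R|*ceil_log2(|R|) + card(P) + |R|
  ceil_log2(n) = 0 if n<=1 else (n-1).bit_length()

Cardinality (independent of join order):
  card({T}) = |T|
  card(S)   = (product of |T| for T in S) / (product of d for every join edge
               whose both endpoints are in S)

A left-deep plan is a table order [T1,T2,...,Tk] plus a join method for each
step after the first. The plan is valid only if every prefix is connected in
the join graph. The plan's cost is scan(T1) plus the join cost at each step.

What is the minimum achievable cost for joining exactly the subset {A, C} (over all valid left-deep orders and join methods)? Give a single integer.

Selinger DP over subsets of {A,C}:
  {A}: scan cost=50, card=50
  {C}: scan cost=400, card=400
  {AC}: card=4000; try (A,hash)→1400, (C,merge)→4400, (A,merge)→4750, (C,hash)→7300, (C,nl)→20050, (A,nl)→20400; best=1400 via (A,hash)

1400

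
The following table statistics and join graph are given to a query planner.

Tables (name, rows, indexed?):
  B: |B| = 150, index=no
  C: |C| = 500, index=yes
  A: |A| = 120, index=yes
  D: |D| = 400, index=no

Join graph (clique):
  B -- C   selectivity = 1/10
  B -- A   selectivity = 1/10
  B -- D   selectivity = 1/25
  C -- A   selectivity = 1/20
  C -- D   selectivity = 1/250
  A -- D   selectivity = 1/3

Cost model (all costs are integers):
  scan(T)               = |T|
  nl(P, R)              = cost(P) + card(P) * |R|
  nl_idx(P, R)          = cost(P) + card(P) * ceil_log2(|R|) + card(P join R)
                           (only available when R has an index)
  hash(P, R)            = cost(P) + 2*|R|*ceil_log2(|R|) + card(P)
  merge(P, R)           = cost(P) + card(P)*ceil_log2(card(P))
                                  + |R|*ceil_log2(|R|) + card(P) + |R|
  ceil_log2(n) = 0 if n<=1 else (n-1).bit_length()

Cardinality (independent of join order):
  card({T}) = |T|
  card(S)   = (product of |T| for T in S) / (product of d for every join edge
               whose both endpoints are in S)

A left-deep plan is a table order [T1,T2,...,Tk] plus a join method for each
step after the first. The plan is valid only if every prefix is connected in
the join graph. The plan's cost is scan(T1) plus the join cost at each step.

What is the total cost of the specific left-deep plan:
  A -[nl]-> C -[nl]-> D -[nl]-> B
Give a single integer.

1500120

step 1: scan A: cost=120, card=120
step 2: join C via nl
    card(P join C) = 120*500/(20) = 3000
    cost = 120 + 120*500 = 60120
step 3: join D via nl
    card(P join D) = 3000*400/(250*3) = 1600
    cost = 60120 + 3000*400 = 1260120
step 4: join B via nl
    card(P join B) = 1600*150/(10*10*25) = 96
    cost = 1260120 + 1600*150 = 1500120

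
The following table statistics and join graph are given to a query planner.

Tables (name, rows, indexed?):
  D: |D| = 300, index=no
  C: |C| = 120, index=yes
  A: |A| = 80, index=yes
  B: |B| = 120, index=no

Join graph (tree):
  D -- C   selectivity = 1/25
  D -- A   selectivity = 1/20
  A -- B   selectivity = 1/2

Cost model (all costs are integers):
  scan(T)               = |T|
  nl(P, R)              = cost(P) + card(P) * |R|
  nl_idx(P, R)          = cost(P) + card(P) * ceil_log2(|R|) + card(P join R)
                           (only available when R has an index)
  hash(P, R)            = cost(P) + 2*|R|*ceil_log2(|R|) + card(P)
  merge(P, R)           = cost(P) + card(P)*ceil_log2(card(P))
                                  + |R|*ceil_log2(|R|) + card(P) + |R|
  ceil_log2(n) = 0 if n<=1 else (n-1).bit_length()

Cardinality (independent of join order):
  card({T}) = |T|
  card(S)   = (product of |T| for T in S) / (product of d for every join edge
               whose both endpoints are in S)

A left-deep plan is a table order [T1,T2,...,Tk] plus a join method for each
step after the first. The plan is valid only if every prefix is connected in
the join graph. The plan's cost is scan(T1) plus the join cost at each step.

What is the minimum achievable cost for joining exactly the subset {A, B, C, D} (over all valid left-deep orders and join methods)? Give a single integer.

Selinger DP over subsets of {A,B,C,D}:
  {D}: scan cost=300, card=300
  {C}: scan cost=120, card=120
  {A}: scan cost=80, card=80
  {B}: scan cost=120, card=120
  {CD}: card=1440; try (C,hash)→2280, (C,nl_idx)→3840, (D,merge)→4080, (C,merge)→4260, (D,hash)→5640, (D,nl)→36120 …(+1); best=2280 via (C,hash)
  {AD}: card=1200; try (A,hash)→1720, (A,nl_idx)→3600, (D,merge)→3720, (A,merge)→3940, (D,hash)→5560, (D,nl)→24080 …(+1); best=1720 via (A,hash)
  {AB}: card=4800; try (A,hash)→1360, (B,merge)→1680, (A,merge)→1720, (B,hash)→1840, (A,nl_idx)→5760, (B,nl)→9680 …(+1); best=1360 via (A,hash)
  {ACD}: card=5760; try (C,hash)→4600, (A,hash)→4840, (C,nl_idx)→15880, (C,merge)→17080, (A,nl_idx)→18120, (A,merge)→20200 …(+2); best=4600 via (C,hash)
  {ABD}: card=72000; try (B,hash)→4600, (D,hash)→11560, (B,merge)→17080, (D,merge)→71560, (B,nl)→145720, (D,nl)→1441360; best=4600 via (B,hash)
  {ABCD}: card=345600; try (B,hash)→12040, (C,hash)→78280, (B,merge)→86200, (B,nl)→695800, (C,nl_idx)→854200, (C,merge)→1301560 …(+1); best=12040 via (B,hash)

12040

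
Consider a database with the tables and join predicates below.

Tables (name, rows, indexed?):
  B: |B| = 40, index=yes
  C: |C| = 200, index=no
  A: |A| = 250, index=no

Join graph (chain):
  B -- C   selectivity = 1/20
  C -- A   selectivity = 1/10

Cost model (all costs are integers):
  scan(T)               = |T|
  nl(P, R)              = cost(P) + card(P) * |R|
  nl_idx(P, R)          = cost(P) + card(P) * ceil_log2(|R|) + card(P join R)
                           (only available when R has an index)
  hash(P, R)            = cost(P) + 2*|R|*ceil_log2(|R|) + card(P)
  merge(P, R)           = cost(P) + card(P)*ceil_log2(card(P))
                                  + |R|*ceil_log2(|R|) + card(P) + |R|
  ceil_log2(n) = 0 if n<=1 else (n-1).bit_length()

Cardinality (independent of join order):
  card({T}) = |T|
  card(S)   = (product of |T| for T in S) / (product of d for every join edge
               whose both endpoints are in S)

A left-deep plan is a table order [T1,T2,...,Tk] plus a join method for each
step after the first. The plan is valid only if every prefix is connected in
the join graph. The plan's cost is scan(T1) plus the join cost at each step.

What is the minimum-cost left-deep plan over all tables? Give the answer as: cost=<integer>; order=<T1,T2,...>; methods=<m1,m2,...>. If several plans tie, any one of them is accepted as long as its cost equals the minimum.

cost=5280; order=C,B,A; methods=hash,hash

Selinger DP (subsets sized 1..n):
  {B}: scan cost=40, card=40
  {C}: scan cost=200, card=200
  {A}: scan cost=250, card=250
  {BC}: card=400; try (B,hash)→880, (B,nl_idx)→1800, (C,merge)→2120, (B,merge)→2280, (C,hash)→3280, (C,nl)→8040 …(+1); best=880 via (B,hash)
  {AC}: card=5000; try (C,hash)→3700, (A,merge)→4250, (C,merge)→4300, (A,hash)→4400, (A,nl)→50200, (C,nl)→50250; best=3700 via (C,hash)
  {ABC}: card=10000; try (A,hash)→5280, (A,merge)→7130, (B,hash)→9180, (B,nl_idx)→43700, (B,merge)→73980, (A,nl)→100880 …(+1); best=5280 via (A,hash)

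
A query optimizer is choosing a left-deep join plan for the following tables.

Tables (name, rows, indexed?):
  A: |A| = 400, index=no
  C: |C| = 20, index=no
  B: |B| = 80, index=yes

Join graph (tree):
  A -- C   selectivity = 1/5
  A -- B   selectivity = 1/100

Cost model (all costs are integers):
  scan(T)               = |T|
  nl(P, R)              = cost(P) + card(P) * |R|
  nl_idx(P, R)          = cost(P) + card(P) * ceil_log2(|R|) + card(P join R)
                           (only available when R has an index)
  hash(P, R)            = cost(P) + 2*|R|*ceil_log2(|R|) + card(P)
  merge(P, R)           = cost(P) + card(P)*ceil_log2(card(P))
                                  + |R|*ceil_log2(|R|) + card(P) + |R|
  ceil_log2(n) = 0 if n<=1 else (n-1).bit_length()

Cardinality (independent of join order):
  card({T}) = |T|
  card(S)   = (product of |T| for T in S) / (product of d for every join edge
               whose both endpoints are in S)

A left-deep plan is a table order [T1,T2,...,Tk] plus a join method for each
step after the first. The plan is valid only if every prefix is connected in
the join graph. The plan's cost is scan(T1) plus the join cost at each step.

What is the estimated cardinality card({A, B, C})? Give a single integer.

Tables in S: A(400), B(80), C(20)
Edges inside S: A-C(d=5), A-B(d=100)
numerator = 400 * 80 * 20 = 640000
denominator = 5 * 100 = 500
card(S) = 640000 / 500 = 1280

1280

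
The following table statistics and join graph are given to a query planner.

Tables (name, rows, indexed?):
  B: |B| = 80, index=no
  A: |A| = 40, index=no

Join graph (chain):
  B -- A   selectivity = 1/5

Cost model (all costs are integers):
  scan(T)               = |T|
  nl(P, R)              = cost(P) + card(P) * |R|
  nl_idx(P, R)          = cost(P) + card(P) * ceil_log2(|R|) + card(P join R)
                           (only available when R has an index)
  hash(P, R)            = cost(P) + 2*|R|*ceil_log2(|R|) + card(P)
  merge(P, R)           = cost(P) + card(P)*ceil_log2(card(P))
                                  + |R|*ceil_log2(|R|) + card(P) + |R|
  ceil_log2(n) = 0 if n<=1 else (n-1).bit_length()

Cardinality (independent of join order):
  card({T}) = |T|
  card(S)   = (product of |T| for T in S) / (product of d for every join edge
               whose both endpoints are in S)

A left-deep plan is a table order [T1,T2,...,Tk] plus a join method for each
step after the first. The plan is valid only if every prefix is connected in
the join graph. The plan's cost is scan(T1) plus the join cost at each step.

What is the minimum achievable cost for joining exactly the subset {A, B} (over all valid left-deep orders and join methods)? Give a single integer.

Selinger DP over subsets of {A,B}:
  {B}: scan cost=80, card=80
  {A}: scan cost=40, card=40
  {AB}: card=640; try (A,hash)→640, (B,merge)→960, (A,merge)→1000, (B,hash)→1200, (B,nl)→3240, (A,nl)→3280; best=640 via (A,hash)

640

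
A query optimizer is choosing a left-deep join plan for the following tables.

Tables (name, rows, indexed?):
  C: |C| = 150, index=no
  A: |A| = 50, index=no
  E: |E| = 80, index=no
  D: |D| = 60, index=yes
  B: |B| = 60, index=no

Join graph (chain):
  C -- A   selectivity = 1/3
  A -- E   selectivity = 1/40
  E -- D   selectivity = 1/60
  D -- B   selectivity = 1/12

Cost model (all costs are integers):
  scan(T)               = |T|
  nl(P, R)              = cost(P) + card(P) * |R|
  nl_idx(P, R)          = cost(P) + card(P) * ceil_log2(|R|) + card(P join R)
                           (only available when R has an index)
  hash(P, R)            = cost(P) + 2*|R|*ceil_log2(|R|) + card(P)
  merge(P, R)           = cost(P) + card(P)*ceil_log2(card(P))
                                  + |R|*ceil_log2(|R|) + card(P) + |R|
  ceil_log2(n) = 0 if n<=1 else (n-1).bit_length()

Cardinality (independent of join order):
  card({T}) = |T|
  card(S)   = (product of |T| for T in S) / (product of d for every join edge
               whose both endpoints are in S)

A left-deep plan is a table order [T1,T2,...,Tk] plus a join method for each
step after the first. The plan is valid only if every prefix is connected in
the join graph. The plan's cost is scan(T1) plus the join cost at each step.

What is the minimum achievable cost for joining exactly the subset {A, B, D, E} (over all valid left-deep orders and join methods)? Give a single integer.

Selinger DP over subsets of {A,B,D,E}:
  {A}: scan cost=50, card=50
  {E}: scan cost=80, card=80
  {D}: scan cost=60, card=60
  {B}: scan cost=60, card=60
  {AE}: card=100; try (A,hash)→760, (E,merge)→1040, (A,merge)→1070, (E,hash)→1220, (E,nl)→4050, (A,nl)→4080; best=760 via (A,hash)
  {DE}: card=80; try (D,nl_idx)→640, (D,hash)→880, (E,merge)→1120, (D,merge)→1140, (E,hash)→1240, (E,nl)→4860 …(+1); best=640 via (D,nl_idx)
  {BD}: card=300; try (D,nl_idx)→720, (D,hash)→840, (B,hash)→840, (D,merge)→900, (B,merge)→900, (D,nl)→3660 …(+1); best=720 via (D,nl_idx)
  {ADE}: card=100; try (A,hash)→1320, (D,nl_idx)→1460, (D,hash)→1580, (A,merge)→1630, (D,merge)→1980, (A,nl)→4640 …(+1); best=1320 via (A,hash)
  {BDE}: card=400; try (B,hash)→1440, (B,merge)→1700, (E,hash)→2140, (E,merge)→4360, (B,nl)→5440, (E,nl)→24720; best=1440 via (B,hash)
  {ABDE}: card=500; try (B,hash)→2140, (A,hash)→2440, (B,merge)→2540, (A,merge)→5790, (B,nl)→7320, (A,nl)→21440; best=2140 via (B,hash)

2140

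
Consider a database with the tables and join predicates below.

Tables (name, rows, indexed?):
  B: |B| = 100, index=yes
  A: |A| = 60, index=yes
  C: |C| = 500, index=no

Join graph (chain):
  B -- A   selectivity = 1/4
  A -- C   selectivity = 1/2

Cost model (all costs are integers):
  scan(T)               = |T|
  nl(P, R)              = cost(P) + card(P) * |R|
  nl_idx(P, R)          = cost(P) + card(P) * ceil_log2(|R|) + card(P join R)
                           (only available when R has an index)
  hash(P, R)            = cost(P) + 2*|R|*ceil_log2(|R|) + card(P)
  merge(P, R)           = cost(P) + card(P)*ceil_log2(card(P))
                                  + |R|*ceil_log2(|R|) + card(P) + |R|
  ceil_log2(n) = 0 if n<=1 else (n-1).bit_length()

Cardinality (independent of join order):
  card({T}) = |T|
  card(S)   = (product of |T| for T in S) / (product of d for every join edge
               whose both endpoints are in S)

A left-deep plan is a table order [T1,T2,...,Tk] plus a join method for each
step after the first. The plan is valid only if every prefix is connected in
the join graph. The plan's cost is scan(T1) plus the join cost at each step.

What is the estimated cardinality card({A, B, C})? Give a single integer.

375000

Tables in S: A(60), B(100), C(500)
Edges inside S: B-A(d=4), A-C(d=2)
numerator = 60 * 100 * 500 = 3000000
denominator = 4 * 2 = 8
card(S) = 3000000 / 8 = 375000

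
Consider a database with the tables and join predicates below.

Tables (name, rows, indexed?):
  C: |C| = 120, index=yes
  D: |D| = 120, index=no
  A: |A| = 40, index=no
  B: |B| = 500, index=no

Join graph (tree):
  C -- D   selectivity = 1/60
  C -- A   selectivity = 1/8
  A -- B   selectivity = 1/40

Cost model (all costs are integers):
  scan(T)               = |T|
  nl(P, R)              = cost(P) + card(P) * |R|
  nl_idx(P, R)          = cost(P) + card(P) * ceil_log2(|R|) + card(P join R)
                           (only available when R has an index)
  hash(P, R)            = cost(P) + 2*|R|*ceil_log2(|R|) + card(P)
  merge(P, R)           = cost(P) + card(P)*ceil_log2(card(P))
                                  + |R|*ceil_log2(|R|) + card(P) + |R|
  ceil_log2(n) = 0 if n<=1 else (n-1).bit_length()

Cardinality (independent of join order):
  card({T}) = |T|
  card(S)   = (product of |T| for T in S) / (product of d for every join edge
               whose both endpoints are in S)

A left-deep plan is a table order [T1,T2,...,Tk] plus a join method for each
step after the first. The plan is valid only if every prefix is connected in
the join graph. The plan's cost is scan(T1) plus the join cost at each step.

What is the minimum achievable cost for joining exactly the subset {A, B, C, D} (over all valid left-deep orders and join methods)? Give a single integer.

12120

Selinger DP over subsets of {A,B,C,D}:
  {C}: scan cost=120, card=120
  {D}: scan cost=120, card=120
  {A}: scan cost=40, card=40
  {B}: scan cost=500, card=500
  {CD}: card=240; try (C,nl_idx)→1200, (D,hash)→1920, (C,hash)→1920, (D,merge)→2040, (C,merge)→2040, (D,nl)→14520 …(+1); best=1200 via (C,nl_idx)
  {AC}: card=600; try (A,hash)→720, (C,nl_idx)→920, (C,merge)→1280, (A,merge)→1360, (C,hash)→1760, (C,nl)→4840 …(+1); best=720 via (A,hash)
  {AB}: card=500; try (A,hash)→1480, (B,merge)→5320, (A,merge)→5780, (B,hash)→9080, (B,nl)→20040, (A,nl)→20500; best=1480 via (A,hash)
  {ACD}: card=1200; try (A,hash)→1920, (D,hash)→3000, (A,merge)→3640, (D,merge)→8280, (A,nl)→10800, (D,nl)→72720; best=1920 via (A,hash)
  {ABC}: card=7500; try (C,hash)→3660, (C,merge)→7440, (B,hash)→10320, (B,merge)→12320, (C,nl_idx)→12480, (C,nl)→61480 …(+1); best=3660 via (C,hash)
  {ABCD}: card=15000; try (B,hash)→12120, (D,hash)→12840, (B,merge)→21320, (D,merge)→109620, (B,nl)→601920, (D,nl)→903660; best=12120 via (B,hash)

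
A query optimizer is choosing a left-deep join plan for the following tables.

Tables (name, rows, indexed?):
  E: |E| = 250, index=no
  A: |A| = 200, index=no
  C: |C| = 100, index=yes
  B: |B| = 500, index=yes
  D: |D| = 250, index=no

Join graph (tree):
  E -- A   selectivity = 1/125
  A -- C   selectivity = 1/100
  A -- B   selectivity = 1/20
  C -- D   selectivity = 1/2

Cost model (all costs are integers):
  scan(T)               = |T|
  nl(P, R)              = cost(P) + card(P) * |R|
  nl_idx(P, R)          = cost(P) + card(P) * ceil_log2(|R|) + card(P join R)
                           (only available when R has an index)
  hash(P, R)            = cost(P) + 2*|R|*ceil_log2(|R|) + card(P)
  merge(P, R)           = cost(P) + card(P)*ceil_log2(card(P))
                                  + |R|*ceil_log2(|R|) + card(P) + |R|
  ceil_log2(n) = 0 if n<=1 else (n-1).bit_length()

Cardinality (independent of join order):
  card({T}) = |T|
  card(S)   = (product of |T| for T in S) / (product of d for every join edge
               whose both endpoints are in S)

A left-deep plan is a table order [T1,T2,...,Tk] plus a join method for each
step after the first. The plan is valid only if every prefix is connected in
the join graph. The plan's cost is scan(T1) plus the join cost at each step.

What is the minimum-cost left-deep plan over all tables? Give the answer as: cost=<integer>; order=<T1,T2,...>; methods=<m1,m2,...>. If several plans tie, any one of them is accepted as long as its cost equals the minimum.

Selinger DP (subsets sized 1..n):
  {E}: scan cost=250, card=250
  {A}: scan cost=200, card=200
  {C}: scan cost=100, card=100
  {B}: scan cost=500, card=500
  {D}: scan cost=250, card=250
  {AE}: card=400; try (A,hash)→3700, (E,merge)→4250, (A,merge)→4300, (E,hash)→4400, (E,nl)→50200, (A,nl)→50250; best=3700 via (A,hash)
  {AC}: card=200; try (C,hash)→1800, (C,nl_idx)→1800, (A,merge)→2700, (C,merge)→2800, (A,hash)→3400, (A,nl)→20100 …(+1); best=1800 via (C,hash)
  {AB}: card=5000; try (A,hash)→4200, (B,merge)→7000, (B,nl_idx)→7000, (A,merge)→7300, (B,hash)→9400, (B,nl)→100200 …(+1); best=4200 via (A,hash)
  {CD}: card=12500; try (C,hash)→1900, (D,merge)→3150, (C,merge)→3300, (D,hash)→4200, (C,nl_idx)→14500, (D,nl)→25100 …(+1); best=1900 via (C,hash)
  {ACE}: card=400; try (C,hash)→5500, (E,merge)→5850, (E,hash)→6000, (C,nl_idx)→6900, (C,merge)→8500, (C,nl)→43700 …(+1); best=5500 via (C,hash)
  {ABE}: card=10000; try (B,merge)→12700, (B,hash)→13100, (E,hash)→13200, (B,nl_idx)→17300, (E,merge)→76450, (B,nl)→203700 …(+1); best=12700 via (B,merge)
  {ABC}: card=5000; try (B,merge)→8600, (B,nl_idx)→8600, (C,hash)→10600, (B,hash)→11000, (C,nl_idx)→44200, (C,merge)→75000 …(+2); best=8600 via (B,merge)
  {ACD}: card=25000; try (D,merge)→5850, (D,hash)→6000, (A,hash)→17600, (D,nl)→51800, (A,merge)→191200, (A,nl)→2501900; best=5850 via (D,merge)
  {ABCE}: card=10000; try (B,merge)→14500, (B,hash)→14900, (E,hash)→17600, (B,nl_idx)→19100, (C,hash)→24100, (E,merge)→80850 …(+5); best=14500 via (B,merge)
  {ACDE}: card=50000; try (D,hash)→9900, (D,merge)→11750, (E,hash)→34850, (D,nl)→105500, (E,merge)→408100, (E,nl)→6255850; best=9900 via (D,hash)
  {ABCD}: card=625000; try (D,hash)→17600, (B,hash)→39850, (D,merge)→80850, (B,merge)→410850, (B,nl_idx)→855850, (D,nl)→1258600 …(+1); best=17600 via (D,hash)
  {ABCDE}: card=1250000; try (D,hash)→28500, (B,hash)→68900, (D,merge)→166750, (E,hash)→646600, (B,merge)→864900, (B,nl_idx)→1709900 …(+4); best=28500 via (D,hash)

cost=28500; order=E,A,C,B,D; methods=hash,hash,merge,hash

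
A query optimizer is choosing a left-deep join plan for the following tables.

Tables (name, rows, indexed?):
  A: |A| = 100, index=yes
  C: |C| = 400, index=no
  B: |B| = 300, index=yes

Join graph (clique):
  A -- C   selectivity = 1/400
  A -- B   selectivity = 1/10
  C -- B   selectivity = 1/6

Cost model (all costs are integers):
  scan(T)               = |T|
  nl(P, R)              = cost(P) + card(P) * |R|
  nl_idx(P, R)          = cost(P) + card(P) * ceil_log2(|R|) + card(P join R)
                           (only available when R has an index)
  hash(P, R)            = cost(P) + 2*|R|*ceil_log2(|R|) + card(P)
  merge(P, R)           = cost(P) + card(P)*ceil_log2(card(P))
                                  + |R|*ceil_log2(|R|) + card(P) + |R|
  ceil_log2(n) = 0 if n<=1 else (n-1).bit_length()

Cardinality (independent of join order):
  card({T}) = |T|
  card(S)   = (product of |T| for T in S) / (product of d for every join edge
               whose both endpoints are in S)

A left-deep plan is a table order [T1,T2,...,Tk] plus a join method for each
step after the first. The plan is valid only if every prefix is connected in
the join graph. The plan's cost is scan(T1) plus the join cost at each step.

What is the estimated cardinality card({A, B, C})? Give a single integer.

500

Tables in S: A(100), B(300), C(400)
Edges inside S: A-C(d=400), A-B(d=10), C-B(d=6)
numerator = 100 * 300 * 400 = 12000000
denominator = 400 * 10 * 6 = 24000
card(S) = 12000000 / 24000 = 500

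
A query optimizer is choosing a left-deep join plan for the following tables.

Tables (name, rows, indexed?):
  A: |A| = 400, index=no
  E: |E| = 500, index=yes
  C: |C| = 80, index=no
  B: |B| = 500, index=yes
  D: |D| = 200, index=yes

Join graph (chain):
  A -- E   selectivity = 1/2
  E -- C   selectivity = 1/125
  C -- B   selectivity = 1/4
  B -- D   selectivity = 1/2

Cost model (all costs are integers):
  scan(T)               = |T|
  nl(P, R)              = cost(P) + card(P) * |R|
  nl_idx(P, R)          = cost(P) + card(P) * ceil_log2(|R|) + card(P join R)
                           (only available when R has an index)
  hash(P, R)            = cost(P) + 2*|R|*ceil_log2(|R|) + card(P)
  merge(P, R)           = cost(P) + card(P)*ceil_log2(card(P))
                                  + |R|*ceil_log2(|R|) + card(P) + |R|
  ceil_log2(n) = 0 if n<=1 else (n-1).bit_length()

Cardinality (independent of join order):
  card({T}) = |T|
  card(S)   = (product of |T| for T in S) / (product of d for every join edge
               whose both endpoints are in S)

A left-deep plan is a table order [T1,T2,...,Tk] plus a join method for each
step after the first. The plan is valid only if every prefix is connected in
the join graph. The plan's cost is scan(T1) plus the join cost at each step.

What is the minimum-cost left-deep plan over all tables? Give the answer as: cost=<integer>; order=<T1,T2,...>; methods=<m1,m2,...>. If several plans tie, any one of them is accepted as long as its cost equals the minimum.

Selinger DP (subsets sized 1..n):
  {A}: scan cost=400, card=400
  {E}: scan cost=500, card=500
  {C}: scan cost=80, card=80
  {B}: scan cost=500, card=500
  {D}: scan cost=200, card=200
  {AE}: card=100000; try (A,hash)→8200, (E,merge)→9400, (A,merge)→9500, (E,hash)→9800, (E,nl_idx)→104000, (E,nl)→200400 …(+1); best=8200 via (A,hash)
  {CE}: card=320; try (E,nl_idx)→1120, (C,hash)→2120, (E,merge)→5720, (C,merge)→6140, (E,hash)→9160, (E,nl)→40080 …(+1); best=1120 via (E,nl_idx)
  {BC}: card=10000; try (C,hash)→2120, (B,merge)→5720, (C,merge)→6140, (B,hash)→9160, (B,nl_idx)→10800, (B,nl)→40080 …(+1); best=2120 via (C,hash)
  {BD}: card=50000; try (D,hash)→4200, (B,merge)→7000, (D,merge)→7300, (B,hash)→9400, (B,nl_idx)→52000, (D,nl_idx)→54500 …(+2); best=4200 via (D,hash)
  {ACE}: card=64000; try (A,merge)→8320, (A,hash)→8640, (C,hash)→109320, (A,nl)→129120, (C,merge)→1808840, (C,nl)→8008200; best=8320 via (A,merge)
  {BCE}: card=40000; try (B,merge)→9320, (B,hash)→10440, (E,hash)→21120, (B,nl_idx)→44000, (E,nl_idx)→132120, (E,merge)→157120 …(+2); best=9320 via (B,merge)
  {BCD}: card=1000000; try (D,hash)→15320, (C,hash)→55320, (D,merge)→153920, (C,merge)→854840, (D,nl_idx)→1082120, (D,nl)→2002120 …(+1); best=15320 via (D,hash)
  {ABCE}: card=8000000; try (A,hash)→56520, (B,hash)→81320, (A,merge)→693320, (B,merge)→1101320, (B,nl_idx)→8584320, (A,nl)→16009320 …(+1); best=56520 via (A,hash)
  {BCDE}: card=4000000; try (D,hash)→52520, (D,merge)→691120, (E,hash)→1024320, (D,nl_idx)→4329320, (D,nl)→8009320, (E,nl_idx)→13015320 …(+2); best=52520 via (D,hash)
  {ABCDE}: card=800000000; try (A,hash)→4059720, (D,hash)→8059720, (A,merge)→92056520, (D,merge)→192058320, (D,nl_idx)→864056520, (A,nl)→1600052520 …(+1); best=4059720 via (A,hash)

cost=4059720; order=C,E,B,D,A; methods=nl_idx,merge,hash,hash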